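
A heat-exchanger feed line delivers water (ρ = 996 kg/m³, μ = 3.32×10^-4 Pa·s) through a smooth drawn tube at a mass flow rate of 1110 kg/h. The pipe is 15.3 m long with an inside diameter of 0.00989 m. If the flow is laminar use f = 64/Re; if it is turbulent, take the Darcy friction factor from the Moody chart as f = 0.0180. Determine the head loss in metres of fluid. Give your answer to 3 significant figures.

h_f ≈ 23.0 m

ṁ = 1110 kg/h = 1110/3600 = 0.3083 kg/s.
A = πD²/4 = π(0.00989)²/4 = 7.682e-05 m²; mean velocity V = ṁ/(ρA) = 0.3083/(996 · 7.682e-05) = 4.03 m/s.
Reynolds number Re = ρVD/μ = 996 · 4.03 · 0.00989 / 0.000332 = 1.196e+05.
Re > 4000 → turbulent; use the Moody-chart value f = 0.0180.
Darcy-Weisbach: ΔP = f(L/D)(ρV²/2) = 0.018·(15.3/0.00989)·(996·4.03²/2) = 0.018·1547·8087 = 2.252e+05 Pa.
Head loss h_f = ΔP/(ρg) = 2.252e+05/(996·9.81) = 23.0 m.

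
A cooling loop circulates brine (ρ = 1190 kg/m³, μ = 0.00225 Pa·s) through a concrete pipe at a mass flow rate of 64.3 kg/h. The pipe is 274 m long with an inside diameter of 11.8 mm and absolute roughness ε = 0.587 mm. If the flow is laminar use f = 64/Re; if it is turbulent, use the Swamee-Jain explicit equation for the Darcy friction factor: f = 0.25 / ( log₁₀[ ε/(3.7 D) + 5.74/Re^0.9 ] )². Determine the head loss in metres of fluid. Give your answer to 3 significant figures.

h_f ≈ 1.67 m

ṁ = 64.3 kg/h = 64.3/3600 = 0.01786 kg/s.
A = πD²/4 = π(0.0118)²/4 = 0.0001094 m²; mean velocity V = ṁ/(ρA) = 0.01786/(1190 · 0.0001094) = 0.1372 m/s.
Reynolds number Re = ρVD/μ = 1190 · 0.1372 · 0.0118 / 0.00225 = 856.6.
Re < 2300 → laminar flow, so f = 64/Re = 64/856.6 = 0.07472 (the turbulent correlation is not needed).
Darcy-Weisbach: ΔP = f(L/D)(ρV²/2) = 0.07472·(274/0.0118)·(1190·0.1372²/2) = 0.07472·2.322e+04·11.21 = 1.945e+04 Pa.
Head loss h_f = ΔP/(ρg) = 1.945e+04/(1190·9.81) = 1.67 m.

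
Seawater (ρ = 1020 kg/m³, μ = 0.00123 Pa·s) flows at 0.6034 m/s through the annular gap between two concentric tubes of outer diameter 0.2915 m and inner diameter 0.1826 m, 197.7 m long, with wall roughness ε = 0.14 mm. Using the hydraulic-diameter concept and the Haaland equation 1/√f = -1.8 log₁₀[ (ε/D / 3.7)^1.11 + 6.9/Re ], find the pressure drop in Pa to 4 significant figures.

Hydraulic diameter D_h = 4A/P = D_o - D_i = 0.2915 - 0.1826 = 0.1089 m.
Re = ρVD_h/μ = 1020·0.6034·0.1089/0.00123 = 5.449e+04.
ε/D_h = 0.00014/0.1089 = 0.00129; Haaland gives 1/√f = -1.8 log₁₀[0.000145+0.000127] = 6.42, so f = 0.02426.
ΔP = f(L/D_h)(ρV²/2) = 0.02426·197.7/0.1089·185.7 = 8179 Pa.

ΔP ≈ 8179 Pa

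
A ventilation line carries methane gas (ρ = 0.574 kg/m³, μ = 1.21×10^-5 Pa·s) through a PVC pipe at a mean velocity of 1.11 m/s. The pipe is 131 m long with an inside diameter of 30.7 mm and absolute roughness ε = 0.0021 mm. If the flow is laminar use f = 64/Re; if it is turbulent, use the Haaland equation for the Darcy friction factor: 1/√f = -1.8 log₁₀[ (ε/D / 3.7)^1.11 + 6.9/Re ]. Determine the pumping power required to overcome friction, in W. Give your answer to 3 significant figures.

P ≈ 0.0491 W

Reynolds number Re = ρVD/μ = 0.574 · 1.11 · 0.0307 / 1.21e-05 = 1617.
Re < 2300 → laminar flow, so f = 64/Re = 64/1617 = 0.03959 (the turbulent correlation is not needed).
Darcy-Weisbach: ΔP = f(L/D)(ρV²/2) = 0.03959·(131/0.0307)·(0.574·1.11²/2) = 0.03959·4267·0.3536 = 59.74 Pa.
Q = V·A = 1.11·0.0007402 = 0.0008217 m³/s.
Pumping power P = QΔP = 0.0008217·59.74 = 0.04908 W = 0.0491 W.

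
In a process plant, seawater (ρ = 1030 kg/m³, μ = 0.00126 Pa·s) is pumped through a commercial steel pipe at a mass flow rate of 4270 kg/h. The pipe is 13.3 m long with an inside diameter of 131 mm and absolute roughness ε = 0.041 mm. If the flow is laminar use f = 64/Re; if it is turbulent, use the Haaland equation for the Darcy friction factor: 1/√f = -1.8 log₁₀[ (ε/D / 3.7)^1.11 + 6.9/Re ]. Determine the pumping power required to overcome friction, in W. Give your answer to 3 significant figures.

P ≈ 0.0141 W

ṁ = 4270 kg/h = 4270/3600 = 1.186 kg/s.
A = πD²/4 = π(0.131)²/4 = 0.01348 m²; mean velocity V = ṁ/(ρA) = 1.186/(1030 · 0.01348) = 0.08544 m/s.
Reynolds number Re = ρVD/μ = 1030 · 0.08544 · 0.131 / 0.00126 = 9149.
Re > 4000 → turbulent. Relative roughness ε/D = 4.1e-05/0.131 = 0.000313. Haaland: 1/√f = -1.8 log₁₀[(0.000313/3.7)^1.11 + 6.9/9149] = -1.8 log₁₀[3.02e-05 + 0.000754] = 5.59, so f = 0.032.
Darcy-Weisbach: ΔP = f(L/D)(ρV²/2) = 0.032·(13.3/0.131)·(1030·0.08544²/2) = 0.032·101.5·3.759 = 12.21 Pa.
Q = ṁ/ρ = 1.186/1030 = 0.001152 m³/s.
Pumping power P = QΔP = 0.001152·12.21 = 0.01407 W = 0.0141 W.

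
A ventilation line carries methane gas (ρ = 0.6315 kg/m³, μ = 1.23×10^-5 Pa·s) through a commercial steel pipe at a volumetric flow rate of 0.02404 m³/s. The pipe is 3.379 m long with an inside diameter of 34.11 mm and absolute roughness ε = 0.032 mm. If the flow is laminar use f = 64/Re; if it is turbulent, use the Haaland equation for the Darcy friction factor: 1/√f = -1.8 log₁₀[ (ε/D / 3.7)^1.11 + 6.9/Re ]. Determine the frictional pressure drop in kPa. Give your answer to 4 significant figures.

Cross-sectional area A = πD²/4 = π(0.03411)²/4 = 0.0009138 m²; mean velocity V = Q/A = 0.02404/0.0009138 = 26.31 m/s.
Reynolds number Re = ρVD/μ = 0.6315 · 26.31 · 0.03411 / 1.23e-05 = 4.607e+04.
Re > 4000 → turbulent. Relative roughness ε/D = 3.2e-05/0.03411 = 0.000938. Haaland: 1/√f = -1.8 log₁₀[(0.000938/3.7)^1.11 + 6.9/4.607e+04] = -1.8 log₁₀[0.000102 + 0.00015] = 6.478, so f = 0.02383.
Darcy-Weisbach: ΔP = f(L/D)(ρV²/2) = 0.02383·(3.379/0.03411)·(0.6315·26.31²/2) = 0.02383·99.06·218.5 = 515.8 Pa.
ΔP = 515.8 Pa = 0.5158 kPa.

ΔP ≈ 0.5158 kPa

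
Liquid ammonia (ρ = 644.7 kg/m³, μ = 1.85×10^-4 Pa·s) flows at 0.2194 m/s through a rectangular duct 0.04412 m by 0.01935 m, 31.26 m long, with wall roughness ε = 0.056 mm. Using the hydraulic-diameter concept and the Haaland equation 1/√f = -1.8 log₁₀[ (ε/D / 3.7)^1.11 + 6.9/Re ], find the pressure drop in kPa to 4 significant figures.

Hydraulic diameter D_h = 4A/P = 4·(0.04412·0.01935)/(2·(0.04412+0.01935)) = 0.003415/0.1269 = 0.0269 m.
Re = ρVD_h/μ = 644.7·0.2194·0.0269/0.000185 = 2.057e+04.
ε/D_h = 5.6e-05/0.0269 = 0.00208; Haaland gives 1/√f = -1.8 log₁₀[0.000247+0.000335] = 5.822, so f = 0.0295.
ΔP = f(L/D_h)(ρV²/2) = 0.0295·31.26/0.0269·15.52 = 531.9 Pa.
ΔP = 0.5319 kPa.

ΔP ≈ 0.5319 kPa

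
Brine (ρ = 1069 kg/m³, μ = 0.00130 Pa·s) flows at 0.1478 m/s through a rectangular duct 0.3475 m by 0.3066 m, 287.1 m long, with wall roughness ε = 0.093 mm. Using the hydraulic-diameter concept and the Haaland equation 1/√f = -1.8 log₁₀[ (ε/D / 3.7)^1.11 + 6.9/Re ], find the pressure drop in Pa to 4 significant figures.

Hydraulic diameter D_h = 4A/P = 4·(0.3475·0.3066)/(2·(0.3475+0.3066)) = 0.4262/1.308 = 0.3258 m.
Re = ρVD_h/μ = 1069·0.1478·0.3258/0.0013 = 3.959e+04.
ε/D_h = 9.3e-05/0.3258 = 0.000285; Haaland gives 1/√f = -1.8 log₁₀[2.72e-05+0.000174] = 6.652, so f = 0.0226.
ΔP = f(L/D_h)(ρV²/2) = 0.0226·287.1/0.3258·11.68 = 232.5 Pa.

ΔP ≈ 232.5 Pa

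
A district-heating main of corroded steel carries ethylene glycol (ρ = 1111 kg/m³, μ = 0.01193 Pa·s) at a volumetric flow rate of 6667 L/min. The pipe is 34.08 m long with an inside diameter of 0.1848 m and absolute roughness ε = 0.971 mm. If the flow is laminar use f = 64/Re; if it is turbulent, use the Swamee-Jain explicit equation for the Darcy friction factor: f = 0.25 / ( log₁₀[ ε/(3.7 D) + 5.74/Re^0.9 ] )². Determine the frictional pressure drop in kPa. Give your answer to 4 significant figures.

Q = 6667 L/min = 6667/60000 = 0.1111 m³/s.
Cross-sectional area A = πD²/4 = π(0.1848)²/4 = 0.02682 m²; mean velocity V = Q/A = 0.1111/0.02682 = 4.143 m/s.
Reynolds number Re = ρVD/μ = 1111 · 4.143 · 0.1848 / 0.0119 = 7.13e+04.
Re > 4000 → turbulent. Relative roughness ε/D = 0.000971/0.1848 = 0.00525. Swamee-Jain: f = 0.25/(log₁₀[0.00525/3.7 + 5.74/7.13e+04^0.9])² = 0.25/(log₁₀[0.00142 + 0.000246])² = 0.25/(-2.778)² = 0.03239.
Darcy-Weisbach: ΔP = f(L/D)(ρV²/2) = 0.03239·(34.08/0.1848)·(1111·4.143²/2) = 0.03239·184.4·9534 = 5.694e+04 Pa.
ΔP = 5.694e+04 Pa = 56.94 kPa.

ΔP ≈ 56.94 kPa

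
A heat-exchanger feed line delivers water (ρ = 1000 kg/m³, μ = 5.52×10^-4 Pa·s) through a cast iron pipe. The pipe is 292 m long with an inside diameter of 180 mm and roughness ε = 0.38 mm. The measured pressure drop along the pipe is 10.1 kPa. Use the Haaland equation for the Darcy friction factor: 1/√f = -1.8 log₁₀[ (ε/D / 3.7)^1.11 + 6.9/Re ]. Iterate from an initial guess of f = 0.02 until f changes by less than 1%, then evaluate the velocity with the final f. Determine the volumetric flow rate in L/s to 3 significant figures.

Q ≈ 18.2 L/s

Rearranging Darcy-Weisbach: V = √(2·ΔP·D/(f·L·ρ)). With ε/D = 0.00038/0.18 = 0.00211, iterate starting from f = 0.02:
  f = 0.02 → V = √(2·1.01e+04·0.18/(0.02·292·1000)) = 0.7891 m/s; Re = ρVD/μ = 2.573e+05; f → 0.0244
  f = 0.0244 → V = 0.7143 m/s; Re = 2.329e+05; f → 0.02446
Converged (Δf/f < 1%). With the final f = 0.02446: V = √(2·1.01e+04·0.18/(0.02446·292·1000)) = 0.7135 m/s.
Q = V·A = 0.7135·(π/4·0.18²) = 0.01816 m³/s = 18.2 L/s.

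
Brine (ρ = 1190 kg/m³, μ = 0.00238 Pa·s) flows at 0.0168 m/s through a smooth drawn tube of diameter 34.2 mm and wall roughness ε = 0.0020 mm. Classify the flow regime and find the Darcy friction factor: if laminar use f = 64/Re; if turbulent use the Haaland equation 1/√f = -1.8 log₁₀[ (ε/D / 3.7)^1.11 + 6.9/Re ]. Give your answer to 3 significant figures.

f ≈ 0.223

Re = ρVD/μ = 1190·0.0168·0.0342/0.00238 = 287.3.
Re < 2300 → laminar, so f = 64/Re = 0.2228 (roughness is irrelevant in laminar flow).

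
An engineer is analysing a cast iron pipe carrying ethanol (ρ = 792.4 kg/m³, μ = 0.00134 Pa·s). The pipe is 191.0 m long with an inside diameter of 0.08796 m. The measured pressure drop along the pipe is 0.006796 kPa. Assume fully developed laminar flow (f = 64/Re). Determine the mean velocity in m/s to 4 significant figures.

V ≈ 0.006420 m/s

For laminar flow, f = 64/Re with Re = ρVD/μ, so Darcy-Weisbach reduces to ΔP = 32μLV/D². Solving for V: V = ΔP·D²/(32μL) = 6.796·(0.08796)²/(32·0.00134·191) = 0.00642 m/s.
Check: Re = ρVD/μ = 792.4·0.00642·0.08796/0.00134 = 333.9 < 2300, so the laminar assumption holds.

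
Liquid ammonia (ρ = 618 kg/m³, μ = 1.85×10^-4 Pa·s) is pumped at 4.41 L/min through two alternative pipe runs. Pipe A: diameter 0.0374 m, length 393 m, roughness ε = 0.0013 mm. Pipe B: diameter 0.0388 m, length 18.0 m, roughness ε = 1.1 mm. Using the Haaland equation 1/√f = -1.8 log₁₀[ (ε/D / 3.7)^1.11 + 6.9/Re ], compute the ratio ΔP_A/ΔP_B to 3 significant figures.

ΔP_A/ΔP_B ≈ 14.3

Pipe A: V = Q/A = 7.35e-05/0.001099 = 0.0669 m/s; Re = 8359; ε/D = 3.48e-05; Haaland → f = 0.03249; ΔP_A = f(L/D)(ρV²/2) = 472.3 Pa.
Pipe B: V = Q/A = 7.35e-05/0.001182 = 0.06216 m/s; Re = 8057; ε/D = 0.0284; Haaland → f = 0.05977; ΔP_B = f(L/D)(ρV²/2) = 33.11 Pa.
ΔP_A/ΔP_B = 472.3/33.11 = 14.3.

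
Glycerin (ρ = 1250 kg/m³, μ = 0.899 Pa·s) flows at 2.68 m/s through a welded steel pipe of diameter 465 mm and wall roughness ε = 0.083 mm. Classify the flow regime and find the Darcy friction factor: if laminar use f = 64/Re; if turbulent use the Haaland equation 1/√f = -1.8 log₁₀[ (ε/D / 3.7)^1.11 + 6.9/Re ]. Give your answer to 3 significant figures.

f ≈ 0.0369

Re = ρVD/μ = 1250·2.68·0.465/0.899 = 1733.
Re < 2300 → laminar, so f = 64/Re = 0.03694 (roughness is irrelevant in laminar flow).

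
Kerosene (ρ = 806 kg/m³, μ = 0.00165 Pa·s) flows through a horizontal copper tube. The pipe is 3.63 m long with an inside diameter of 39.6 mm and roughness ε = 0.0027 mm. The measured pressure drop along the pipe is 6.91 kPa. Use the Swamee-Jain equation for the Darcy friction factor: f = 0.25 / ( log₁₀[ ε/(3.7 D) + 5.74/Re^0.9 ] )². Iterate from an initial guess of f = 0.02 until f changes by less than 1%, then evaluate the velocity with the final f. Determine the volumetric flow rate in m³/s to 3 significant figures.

Q ≈ 0.00374 m³/s

Rearranging Darcy-Weisbach: V = √(2·ΔP·D/(f·L·ρ)). With ε/D = 2.7e-06/0.0396 = 6.82e-05, iterate starting from f = 0.02:
  f = 0.02 → V = √(2·6910·0.0396/(0.02·3.63·806)) = 3.058 m/s; Re = ρVD/μ = 5.916e+04; f → 0.0203
  f = 0.0203 → V = 3.035 m/s; Re = 5.872e+04; f → 0.02033
Converged (Δf/f < 1%). With the final f = 0.02033: V = √(2·6910·0.0396/(0.02033·3.63·806)) = 3.033 m/s.
Q = V·A = 3.033·(π/4·0.0396²) = 0.003736 m³/s = 0.00374 m³/s.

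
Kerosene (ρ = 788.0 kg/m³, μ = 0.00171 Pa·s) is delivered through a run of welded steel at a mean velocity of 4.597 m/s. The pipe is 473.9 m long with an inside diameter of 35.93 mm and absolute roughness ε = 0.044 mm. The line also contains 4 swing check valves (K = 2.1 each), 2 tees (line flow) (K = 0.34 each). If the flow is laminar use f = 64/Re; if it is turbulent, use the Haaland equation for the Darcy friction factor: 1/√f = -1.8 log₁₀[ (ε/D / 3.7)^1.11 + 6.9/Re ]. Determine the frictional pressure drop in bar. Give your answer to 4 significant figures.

ΔP ≈ 26.30 bar

Reynolds number Re = ρVD/μ = 788 · 4.597 · 0.03593 / 0.00171 = 7.611e+04.
Re > 4000 → turbulent. Relative roughness ε/D = 4.4e-05/0.03593 = 0.00122. Haaland: 1/√f = -1.8 log₁₀[(0.00122/3.7)^1.11 + 6.9/7.611e+04] = -1.8 log₁₀[0.000137 + 9.07e-05] = 6.557, so f = 0.02326.
Total minor-loss coefficient ΣK = 4·2.1 + 2·0.34 = 9.08.
ΔP = [f·L/D + ΣK]·(ρV²/2) = [0.02326·473.9/0.03593 + 9.08]·(788·4.597²/2) = [306.8 + 9.08]·8326 = 2.63e+06 Pa.
ΔP = 2.63e+06 Pa = 26.30 bar.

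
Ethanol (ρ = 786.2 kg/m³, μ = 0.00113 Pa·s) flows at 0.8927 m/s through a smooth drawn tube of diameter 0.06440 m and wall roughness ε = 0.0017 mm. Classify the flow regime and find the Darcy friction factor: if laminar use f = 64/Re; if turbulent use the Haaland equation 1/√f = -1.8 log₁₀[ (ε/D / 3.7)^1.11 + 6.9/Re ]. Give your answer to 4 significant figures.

Re = ρVD/μ = 786.2·0.8927·0.0644/0.00113 = 4e+04.
Re > 4000 → turbulent. ε/D = 1.7e-06/0.0644 = 2.64e-05; Haaland: 1/√f = -1.8 log₁₀[1.94e-06 + 0.000173] = 6.765, so f = 0.02185.

f ≈ 0.02185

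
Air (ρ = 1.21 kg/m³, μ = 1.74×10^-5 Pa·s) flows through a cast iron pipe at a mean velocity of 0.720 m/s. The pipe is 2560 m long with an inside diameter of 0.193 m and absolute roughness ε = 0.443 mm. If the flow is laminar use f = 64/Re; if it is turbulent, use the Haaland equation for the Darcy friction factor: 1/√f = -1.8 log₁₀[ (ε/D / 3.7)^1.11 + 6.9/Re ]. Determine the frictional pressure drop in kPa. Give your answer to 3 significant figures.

ΔP ≈ 0.142 kPa

Reynolds number Re = ρVD/μ = 1.21 · 0.72 · 0.193 / 1.74e-05 = 9663.
Re > 4000 → turbulent. Relative roughness ε/D = 0.000443/0.193 = 0.0023. Haaland: 1/√f = -1.8 log₁₀[(0.0023/3.7)^1.11 + 6.9/9663] = -1.8 log₁₀[0.000275 + 0.000714] = 5.408, so f = 0.03419.
Darcy-Weisbach: ΔP = f(L/D)(ρV²/2) = 0.03419·(2560/0.193)·(1.21·0.72²/2) = 0.03419·1.326e+04·0.3136 = 142.2 Pa.
ΔP = 142.2 Pa = 0.142 kPa.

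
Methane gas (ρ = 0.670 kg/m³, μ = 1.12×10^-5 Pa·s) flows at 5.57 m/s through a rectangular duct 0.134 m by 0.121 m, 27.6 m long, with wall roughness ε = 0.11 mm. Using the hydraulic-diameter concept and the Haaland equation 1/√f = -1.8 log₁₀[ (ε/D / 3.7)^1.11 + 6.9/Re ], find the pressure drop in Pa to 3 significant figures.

Hydraulic diameter D_h = 4A/P = 4·(0.134·0.121)/(2·(0.134+0.121)) = 0.06486/0.51 = 0.1272 m.
Re = ρVD_h/μ = 0.67·5.57·0.1272/1.12e-05 = 4.237e+04.
ε/D_h = 0.00011/0.1272 = 0.000865; Haaland gives 1/√f = -1.8 log₁₀[9.32e-05+0.000163] = 6.465, so f = 0.02393.
ΔP = f(L/D_h)(ρV²/2) = 0.02393·27.6/0.1272·10.39 = 53.97 Pa.

ΔP ≈ 54.0 Pa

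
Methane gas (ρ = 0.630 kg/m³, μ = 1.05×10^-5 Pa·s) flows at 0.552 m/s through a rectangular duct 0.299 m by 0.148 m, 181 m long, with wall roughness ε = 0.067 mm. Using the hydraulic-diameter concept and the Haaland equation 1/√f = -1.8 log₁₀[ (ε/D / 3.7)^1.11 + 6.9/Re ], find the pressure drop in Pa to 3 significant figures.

Hydraulic diameter D_h = 4A/P = 4·(0.299·0.148)/(2·(0.299+0.148)) = 0.177/0.894 = 0.198 m.
Re = ρVD_h/μ = 0.63·0.552·0.198/1.05e-05 = 6558.
ε/D_h = 6.7e-05/0.198 = 0.000338; Haaland gives 1/√f = -1.8 log₁₀[3.29e-05+0.00105] = 5.336, so f = 0.03512.
ΔP = f(L/D_h)(ρV²/2) = 0.03512·181/0.198·0.09598 = 3.081 Pa.

ΔP ≈ 3.08 Pa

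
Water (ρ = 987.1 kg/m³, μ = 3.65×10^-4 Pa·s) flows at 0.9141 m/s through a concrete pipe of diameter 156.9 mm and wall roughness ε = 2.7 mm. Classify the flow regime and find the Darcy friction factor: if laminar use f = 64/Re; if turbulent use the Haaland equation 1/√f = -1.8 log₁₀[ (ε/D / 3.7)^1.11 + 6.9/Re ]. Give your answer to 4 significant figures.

Re = ρVD/μ = 987.1·0.9141·0.1569/0.000365 = 3.879e+05.
Re > 4000 → turbulent. ε/D = 0.0027/0.1569 = 0.0172; Haaland: 1/√f = -1.8 log₁₀[0.00258 + 1.78e-05] = 4.655, so f = 0.04615.

f ≈ 0.04615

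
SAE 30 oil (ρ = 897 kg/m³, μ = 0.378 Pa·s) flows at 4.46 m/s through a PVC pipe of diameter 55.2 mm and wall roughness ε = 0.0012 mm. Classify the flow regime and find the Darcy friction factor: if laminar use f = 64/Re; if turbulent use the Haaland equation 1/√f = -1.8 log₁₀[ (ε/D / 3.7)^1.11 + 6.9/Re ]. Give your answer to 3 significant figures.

Re = ρVD/μ = 897·4.46·0.0552/0.378 = 584.2.
Re < 2300 → laminar, so f = 64/Re = 0.1095 (roughness is irrelevant in laminar flow).

f ≈ 0.110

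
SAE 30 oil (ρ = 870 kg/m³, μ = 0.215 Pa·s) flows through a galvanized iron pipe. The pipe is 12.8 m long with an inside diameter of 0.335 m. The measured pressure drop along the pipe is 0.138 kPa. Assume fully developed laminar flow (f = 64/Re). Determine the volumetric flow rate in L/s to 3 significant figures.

For laminar flow, f = 64/Re with Re = ρVD/μ, so Darcy-Weisbach reduces to ΔP = 32μLV/D². Solving for V: V = ΔP·D²/(32μL) = 138·(0.335)²/(32·0.215·12.8) = 0.1759 m/s.
Check: Re = ρVD/μ = 870·0.1759·0.335/0.215 = 238.4 < 2300, so the laminar assumption holds.
Q = V·A = 0.1759·(π/4·0.335²) = 0.0155 m³/s = 15.5 L/s.

Q ≈ 15.5 L/s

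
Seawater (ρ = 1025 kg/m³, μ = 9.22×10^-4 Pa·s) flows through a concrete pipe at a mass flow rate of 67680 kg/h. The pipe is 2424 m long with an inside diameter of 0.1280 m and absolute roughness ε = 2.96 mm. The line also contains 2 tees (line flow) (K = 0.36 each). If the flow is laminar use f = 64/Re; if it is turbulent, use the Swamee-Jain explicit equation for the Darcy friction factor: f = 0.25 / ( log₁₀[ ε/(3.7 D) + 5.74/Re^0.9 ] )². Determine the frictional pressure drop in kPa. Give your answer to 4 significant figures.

ΔP ≈ 1022 kPa

ṁ = 67680 kg/h = 67680/3600 = 18.8 kg/s.
A = πD²/4 = π(0.128)²/4 = 0.01287 m²; mean velocity V = ṁ/(ρA) = 18.8/(1025 · 0.01287) = 1.425 m/s.
Reynolds number Re = ρVD/μ = 1025 · 1.425 · 0.128 / 0.000922 = 2.028e+05.
Re > 4000 → turbulent. Relative roughness ε/D = 0.00296/0.128 = 0.0231. Swamee-Jain: f = 0.25/(log₁₀[0.0231/3.7 + 5.74/2.028e+05^0.9])² = 0.25/(log₁₀[0.00625 + 9.61e-05])² = 0.25/(-2.197)² = 0.05177.
Total minor-loss coefficient ΣK = 2·0.36 = 0.72.
ΔP = [f·L/D + ΣK]·(ρV²/2) = [0.05177·2424/0.128 + 0.72]·(1025·1.425²/2) = [980.4 + 0.72]·1041 = 1.022e+06 Pa.
ΔP = 1.022e+06 Pa = 1022 kPa.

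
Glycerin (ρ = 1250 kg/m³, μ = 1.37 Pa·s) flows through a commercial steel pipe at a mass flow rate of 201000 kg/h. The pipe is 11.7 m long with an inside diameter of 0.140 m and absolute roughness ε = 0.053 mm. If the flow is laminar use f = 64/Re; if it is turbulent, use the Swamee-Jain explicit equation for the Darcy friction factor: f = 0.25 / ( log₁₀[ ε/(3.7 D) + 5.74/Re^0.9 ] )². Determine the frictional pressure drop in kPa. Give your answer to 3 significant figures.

ΔP ≈ 75.9 kPa

ṁ = 201000 kg/h = 201000/3600 = 55.83 kg/s.
A = πD²/4 = π(0.14)²/4 = 0.01539 m²; mean velocity V = ṁ/(ρA) = 55.83/(1250 · 0.01539) = 2.902 m/s.
Reynolds number Re = ρVD/μ = 1250 · 2.902 · 0.14 / 1.37 = 370.6.
Re < 2300 → laminar flow, so f = 64/Re = 64/370.6 = 0.1727 (the turbulent correlation is not needed).
Darcy-Weisbach: ΔP = f(L/D)(ρV²/2) = 0.1727·(11.7/0.14)·(1250·2.902²/2) = 0.1727·83.57·5262 = 7.593e+04 Pa.
ΔP = 7.593e+04 Pa = 75.9 kPa.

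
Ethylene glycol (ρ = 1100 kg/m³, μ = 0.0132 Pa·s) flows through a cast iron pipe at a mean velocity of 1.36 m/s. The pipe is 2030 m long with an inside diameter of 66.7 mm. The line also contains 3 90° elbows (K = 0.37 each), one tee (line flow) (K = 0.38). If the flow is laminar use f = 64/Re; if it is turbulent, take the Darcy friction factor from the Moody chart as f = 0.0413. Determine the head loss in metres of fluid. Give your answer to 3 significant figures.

Reynolds number Re = ρVD/μ = 1100 · 1.36 · 0.0667 / 0.0132 = 7559.
Re > 4000 → turbulent; use the Moody-chart value f = 0.0413.
Total minor-loss coefficient ΣK = 3·0.37 + 1·0.38 = 1.49.
ΔP = [f·L/D + ΣK]·(ρV²/2) = [0.0413·2030/0.0667 + 1.49]·(1100·1.36²/2) = [1257 + 1.49]·1017 = 1.28e+06 Pa.
Head loss h_f = ΔP/(ρg) = 1.28e+06/(1100·9.81) = 119 m.

h_f ≈ 119 m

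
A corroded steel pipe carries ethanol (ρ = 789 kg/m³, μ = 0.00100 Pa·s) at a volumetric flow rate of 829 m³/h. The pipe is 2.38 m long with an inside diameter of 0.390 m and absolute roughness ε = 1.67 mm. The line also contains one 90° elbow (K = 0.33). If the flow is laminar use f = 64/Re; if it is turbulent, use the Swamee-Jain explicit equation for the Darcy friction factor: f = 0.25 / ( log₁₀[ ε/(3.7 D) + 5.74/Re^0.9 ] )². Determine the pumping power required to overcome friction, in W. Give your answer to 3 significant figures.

Q = 829 m³/h = 829/3600 = 0.2303 m³/s.
Cross-sectional area A = πD²/4 = π(0.39)²/4 = 0.1195 m²; mean velocity V = Q/A = 0.2303/0.1195 = 1.928 m/s.
Reynolds number Re = ρVD/μ = 789 · 1.928 · 0.39 / 0.001 = 5.932e+05.
Re > 4000 → turbulent. Relative roughness ε/D = 0.00167/0.39 = 0.00428. Swamee-Jain: f = 0.25/(log₁₀[0.00428/3.7 + 5.74/5.932e+05^0.9])² = 0.25/(log₁₀[0.00116 + 3.66e-05])² = 0.25/(-2.923)² = 0.02926.
Total minor-loss coefficient ΣK = 1·0.33 = 0.33.
ΔP = [f·L/D + ΣK]·(ρV²/2) = [0.02926·2.38/0.39 + 0.33]·(789·1.928²/2) = [0.1786 + 0.33]·1466 = 745.5 Pa.
Pumping power P = QΔP = 0.2303·745.5 = 171.7 W = 172 W.

P ≈ 172 W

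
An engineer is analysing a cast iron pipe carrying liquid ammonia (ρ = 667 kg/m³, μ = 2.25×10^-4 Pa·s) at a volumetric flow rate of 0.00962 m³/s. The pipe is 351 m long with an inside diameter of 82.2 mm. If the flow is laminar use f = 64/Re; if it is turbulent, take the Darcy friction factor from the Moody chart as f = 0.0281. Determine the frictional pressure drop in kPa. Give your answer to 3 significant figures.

Cross-sectional area A = πD²/4 = π(0.0822)²/4 = 0.005307 m²; mean velocity V = Q/A = 0.00962/0.005307 = 1.813 m/s.
Reynolds number Re = ρVD/μ = 667 · 1.813 · 0.0822 / 0.000225 = 4.417e+05.
Re > 4000 → turbulent; use the Moody-chart value f = 0.0281.
Darcy-Weisbach: ΔP = f(L/D)(ρV²/2) = 0.0281·(351/0.0822)·(667·1.813²/2) = 0.0281·4270·1096 = 1.315e+05 Pa.
ΔP = 1.315e+05 Pa = 131 kPa.

ΔP ≈ 131 kPa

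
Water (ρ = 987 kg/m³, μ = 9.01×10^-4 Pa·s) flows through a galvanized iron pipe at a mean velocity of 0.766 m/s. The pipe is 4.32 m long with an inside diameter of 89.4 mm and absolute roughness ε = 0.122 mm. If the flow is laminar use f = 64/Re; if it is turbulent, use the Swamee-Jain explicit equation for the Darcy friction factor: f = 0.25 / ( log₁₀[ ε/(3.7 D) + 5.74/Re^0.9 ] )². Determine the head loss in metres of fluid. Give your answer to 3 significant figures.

Reynolds number Re = ρVD/μ = 987 · 0.766 · 0.0894 / 0.000901 = 7.502e+04.
Re > 4000 → turbulent. Relative roughness ε/D = 0.000122/0.0894 = 0.00136. Swamee-Jain: f = 0.25/(log₁₀[0.00136/3.7 + 5.74/7.502e+04^0.9])² = 0.25/(log₁₀[0.000369 + 0.000235])² = 0.25/(-3.219)² = 0.02413.
Darcy-Weisbach: ΔP = f(L/D)(ρV²/2) = 0.02413·(4.32/0.0894)·(987·0.766²/2) = 0.02413·48.32·289.6 = 337.6 Pa.
Head loss h_f = ΔP/(ρg) = 337.6/(987·9.81) = 0.0349 m.

h_f ≈ 0.0349 m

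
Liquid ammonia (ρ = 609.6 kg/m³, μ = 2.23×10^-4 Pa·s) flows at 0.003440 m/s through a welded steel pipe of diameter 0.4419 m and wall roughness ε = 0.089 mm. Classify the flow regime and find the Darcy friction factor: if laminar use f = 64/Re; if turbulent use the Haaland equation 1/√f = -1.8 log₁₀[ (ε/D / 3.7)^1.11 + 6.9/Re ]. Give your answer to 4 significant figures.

Re = ρVD/μ = 609.6·0.00344·0.4419/0.000223 = 4155.
Re > 4000 → turbulent. ε/D = 8.9e-05/0.4419 = 0.000201; Haaland: 1/√f = -1.8 log₁₀[1.85e-05 + 0.00166] = 4.995, so f = 0.04008.

f ≈ 0.04008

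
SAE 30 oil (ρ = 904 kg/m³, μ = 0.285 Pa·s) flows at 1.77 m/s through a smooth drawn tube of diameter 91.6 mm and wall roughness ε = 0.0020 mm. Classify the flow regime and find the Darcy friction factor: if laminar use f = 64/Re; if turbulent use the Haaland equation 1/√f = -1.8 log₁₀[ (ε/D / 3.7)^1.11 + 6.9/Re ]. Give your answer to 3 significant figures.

Re = ρVD/μ = 904·1.77·0.0916/0.285 = 514.3.
Re < 2300 → laminar, so f = 64/Re = 0.1244 (roughness is irrelevant in laminar flow).

f ≈ 0.124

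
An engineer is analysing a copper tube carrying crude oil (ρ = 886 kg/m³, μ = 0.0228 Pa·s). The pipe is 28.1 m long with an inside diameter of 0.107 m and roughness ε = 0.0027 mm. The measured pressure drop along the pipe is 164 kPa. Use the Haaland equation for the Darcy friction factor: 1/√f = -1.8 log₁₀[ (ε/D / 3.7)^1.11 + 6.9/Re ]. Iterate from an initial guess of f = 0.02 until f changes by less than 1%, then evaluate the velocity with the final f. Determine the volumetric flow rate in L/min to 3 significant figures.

Rearranging Darcy-Weisbach: V = √(2·ΔP·D/(f·L·ρ)). With ε/D = 2.7e-06/0.107 = 2.52e-05, iterate starting from f = 0.02:
  f = 0.02 → V = √(2·1.64e+05·0.107/(0.02·28.1·886)) = 8.395 m/s; Re = ρVD/μ = 3.491e+04; f → 0.02254
  f = 0.02254 → V = 7.907 m/s; Re = 3.288e+04; f → 0.02286
  f = 0.02286 → V = 7.852 m/s; Re = 3.265e+04; f → 0.0229
Converged (Δf/f < 1%). With the final f = 0.0229: V = √(2·1.64e+05·0.107/(0.0229·28.1·886)) = 7.846 m/s.
Q = V·A = 7.846·(π/4·0.107²) = 0.07055 m³/s = 4230 L/min.

Q ≈ 4230 L/min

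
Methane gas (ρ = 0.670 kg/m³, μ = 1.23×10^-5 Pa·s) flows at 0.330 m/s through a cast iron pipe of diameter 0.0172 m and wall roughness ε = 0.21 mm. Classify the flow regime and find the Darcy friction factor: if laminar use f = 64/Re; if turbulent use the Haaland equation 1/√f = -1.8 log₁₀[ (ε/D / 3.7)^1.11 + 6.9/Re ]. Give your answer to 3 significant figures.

Re = ρVD/μ = 0.67·0.33·0.0172/1.23e-05 = 309.2.
Re < 2300 → laminar, so f = 64/Re = 0.207 (roughness is irrelevant in laminar flow).

f ≈ 0.207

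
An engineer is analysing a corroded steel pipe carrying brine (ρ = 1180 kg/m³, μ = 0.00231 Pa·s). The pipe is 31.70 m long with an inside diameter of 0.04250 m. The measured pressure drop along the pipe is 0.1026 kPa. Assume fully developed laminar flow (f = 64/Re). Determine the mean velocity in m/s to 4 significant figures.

V ≈ 0.07909 m/s

For laminar flow, f = 64/Re with Re = ρVD/μ, so Darcy-Weisbach reduces to ΔP = 32μLV/D². Solving for V: V = ΔP·D²/(32μL) = 102.6·(0.0425)²/(32·0.00231·31.7) = 0.07909 m/s.
Check: Re = ρVD/μ = 1180·0.07909·0.0425/0.00231 = 1717 < 2300, so the laminar assumption holds.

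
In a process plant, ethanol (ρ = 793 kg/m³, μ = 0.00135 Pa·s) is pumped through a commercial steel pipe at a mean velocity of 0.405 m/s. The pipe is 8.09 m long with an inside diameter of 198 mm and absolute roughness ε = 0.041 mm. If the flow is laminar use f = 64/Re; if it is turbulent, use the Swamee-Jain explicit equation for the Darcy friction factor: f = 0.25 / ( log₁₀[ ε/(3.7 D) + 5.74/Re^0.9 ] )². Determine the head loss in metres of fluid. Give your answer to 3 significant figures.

h_f ≈ 0.00746 m

Reynolds number Re = ρVD/μ = 793 · 0.405 · 0.198 / 0.00135 = 4.71e+04.
Re > 4000 → turbulent. Relative roughness ε/D = 4.1e-05/0.198 = 0.000207. Swamee-Jain: f = 0.25/(log₁₀[0.000207/3.7 + 5.74/4.71e+04^0.9])² = 0.25/(log₁₀[5.6e-05 + 0.000357])² = 0.25/(-3.384)² = 0.02184.
Darcy-Weisbach: ΔP = f(L/D)(ρV²/2) = 0.02184·(8.09/0.198)·(793·0.405²/2) = 0.02184·40.86·65.04 = 58.02 Pa.
Head loss h_f = ΔP/(ρg) = 58.02/(793·9.81) = 0.00746 m.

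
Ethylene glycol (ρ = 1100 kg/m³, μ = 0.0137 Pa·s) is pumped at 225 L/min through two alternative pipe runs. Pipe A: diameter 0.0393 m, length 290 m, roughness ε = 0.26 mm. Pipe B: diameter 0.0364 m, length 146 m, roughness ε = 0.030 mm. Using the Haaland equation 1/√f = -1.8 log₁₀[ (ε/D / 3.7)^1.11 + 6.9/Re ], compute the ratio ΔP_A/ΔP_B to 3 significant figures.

Pipe A: V = Q/A = 0.00375/0.001213 = 3.091 m/s; Re = 9755; ε/D = 0.00662; Haaland → f = 0.03948; ΔP_A = f(L/D)(ρV²/2) = 1.531e+06 Pa.
Pipe B: V = Q/A = 0.00375/0.001041 = 3.604 m/s; Re = 1.053e+04; ε/D = 0.000824; Haaland → f = 0.03153; ΔP_B = f(L/D)(ρV²/2) = 9.033e+05 Pa.
ΔP_A/ΔP_B = 1.531e+06/9.033e+05 = 1.70.

ΔP_A/ΔP_B ≈ 1.70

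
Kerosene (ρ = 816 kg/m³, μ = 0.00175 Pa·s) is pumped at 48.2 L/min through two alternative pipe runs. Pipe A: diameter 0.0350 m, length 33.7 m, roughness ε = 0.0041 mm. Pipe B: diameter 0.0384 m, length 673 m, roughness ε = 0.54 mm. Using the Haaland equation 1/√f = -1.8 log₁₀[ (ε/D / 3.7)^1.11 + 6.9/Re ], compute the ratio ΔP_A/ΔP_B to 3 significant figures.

Pipe A: V = Q/A = 0.0008033/0.0009621 = 0.835 m/s; Re = 1.363e+04; ε/D = 0.000117; Haaland → f = 0.02857; ΔP_A = f(L/D)(ρV²/2) = 7824 Pa.
Pipe B: V = Q/A = 0.0008033/0.001158 = 0.6937 m/s; Re = 1.242e+04; ε/D = 0.0141; Haaland → f = 0.04627; ΔP_B = f(L/D)(ρV²/2) = 1.592e+05 Pa.
ΔP_A/ΔP_B = 7824/1.592e+05 = 0.0491.

ΔP_A/ΔP_B ≈ 0.0491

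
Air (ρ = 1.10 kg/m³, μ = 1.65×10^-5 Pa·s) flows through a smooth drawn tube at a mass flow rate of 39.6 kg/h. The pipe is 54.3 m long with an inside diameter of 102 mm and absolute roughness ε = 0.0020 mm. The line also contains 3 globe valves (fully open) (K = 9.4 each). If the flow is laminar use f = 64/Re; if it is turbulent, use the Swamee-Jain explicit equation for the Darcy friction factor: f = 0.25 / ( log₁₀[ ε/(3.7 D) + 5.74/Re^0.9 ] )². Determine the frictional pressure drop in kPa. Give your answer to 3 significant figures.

ΔP ≈ 0.0375 kPa

ṁ = 39.6 kg/h = 39.6/3600 = 0.011 kg/s.
A = πD²/4 = π(0.102)²/4 = 0.008171 m²; mean velocity V = ṁ/(ρA) = 0.011/(1.1 · 0.008171) = 1.224 m/s.
Reynolds number Re = ρVD/μ = 1.1 · 1.224 · 0.102 / 1.65e-05 = 8322.
Re > 4000 → turbulent. Relative roughness ε/D = 2e-06/0.102 = 1.96e-05. Swamee-Jain: f = 0.25/(log₁₀[1.96e-05/3.7 + 5.74/8322^0.9])² = 0.25/(log₁₀[5.3e-06 + 0.0017])² = 0.25/(-2.768)² = 0.03263.
Total minor-loss coefficient ΣK = 3·9.4 = 28.2.
ΔP = [f·L/D + ΣK]·(ρV²/2) = [0.03263·54.3/0.102 + 28.2]·(1.1·1.224²/2) = [17.37 + 28.2]·0.8237 = 37.54 Pa.
ΔP = 37.54 Pa = 0.0375 kPa.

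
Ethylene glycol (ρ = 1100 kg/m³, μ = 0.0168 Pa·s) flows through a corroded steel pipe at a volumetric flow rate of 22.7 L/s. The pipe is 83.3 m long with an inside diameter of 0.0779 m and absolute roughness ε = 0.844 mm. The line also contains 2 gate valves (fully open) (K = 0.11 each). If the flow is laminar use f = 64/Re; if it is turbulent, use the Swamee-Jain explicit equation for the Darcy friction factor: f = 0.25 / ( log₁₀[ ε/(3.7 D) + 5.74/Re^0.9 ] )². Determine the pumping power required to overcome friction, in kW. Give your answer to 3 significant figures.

P ≈ 12.7 kW

Q = 22.7 L/s = 22.7/1000 = 0.0227 m³/s.
Cross-sectional area A = πD²/4 = π(0.0779)²/4 = 0.004766 m²; mean velocity V = Q/A = 0.0227/0.004766 = 4.763 m/s.
Reynolds number Re = ρVD/μ = 1100 · 4.763 · 0.0779 / 0.0168 = 2.429e+04.
Re > 4000 → turbulent. Relative roughness ε/D = 0.000844/0.0779 = 0.0108. Swamee-Jain: f = 0.25/(log₁₀[0.0108/3.7 + 5.74/2.429e+04^0.9])² = 0.25/(log₁₀[0.00293 + 0.000649])² = 0.25/(-2.447)² = 0.04177.
Total minor-loss coefficient ΣK = 2·0.11 = 0.22.
ΔP = [f·L/D + ΣK]·(ρV²/2) = [0.04177·83.3/0.0779 + 0.22]·(1100·4.763²/2) = [44.66 + 0.22]·1.248e+04 = 5.6e+05 Pa.
Pumping power P = QΔP = 0.0227·5.6e+05 = 12710 W = 12.7 kW.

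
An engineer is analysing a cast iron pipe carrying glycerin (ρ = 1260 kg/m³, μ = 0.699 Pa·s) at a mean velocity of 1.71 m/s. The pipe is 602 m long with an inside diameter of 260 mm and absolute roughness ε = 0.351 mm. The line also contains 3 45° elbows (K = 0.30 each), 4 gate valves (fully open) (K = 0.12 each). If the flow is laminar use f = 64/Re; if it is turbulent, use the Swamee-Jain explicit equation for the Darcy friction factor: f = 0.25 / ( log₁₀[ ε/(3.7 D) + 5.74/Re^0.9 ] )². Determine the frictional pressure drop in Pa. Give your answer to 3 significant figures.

ΔP ≈ 343000 Pa

Reynolds number Re = ρVD/μ = 1260 · 1.71 · 0.26 / 0.699 = 801.4.
Re < 2300 → laminar flow, so f = 64/Re = 64/801.4 = 0.07986 (the turbulent correlation is not needed).
Total minor-loss coefficient ΣK = 3·0.3 + 4·0.12 = 1.38.
ΔP = [f·L/D + ΣK]·(ρV²/2) = [0.07986·602/0.26 + 1.38]·(1260·1.71²/2) = [184.9 + 1.38]·1842 = 3.432e+05 Pa.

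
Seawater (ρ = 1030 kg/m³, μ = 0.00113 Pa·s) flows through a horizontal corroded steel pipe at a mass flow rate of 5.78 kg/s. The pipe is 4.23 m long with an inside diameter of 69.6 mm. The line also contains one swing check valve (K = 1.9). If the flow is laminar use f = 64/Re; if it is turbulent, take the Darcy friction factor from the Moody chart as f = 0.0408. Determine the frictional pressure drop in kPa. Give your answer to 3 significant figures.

ΔP ≈ 4.91 kPa

A = πD²/4 = π(0.0696)²/4 = 0.003805 m²; mean velocity V = ṁ/(ρA) = 5.78/(1030 · 0.003805) = 1.475 m/s.
Reynolds number Re = ρVD/μ = 1030 · 1.475 · 0.0696 / 0.00113 = 9.357e+04.
Re > 4000 → turbulent; use the Moody-chart value f = 0.0408.
Total minor-loss coefficient ΣK = 1·1.9 = 1.9.
ΔP = [f·L/D + ΣK]·(ρV²/2) = [0.0408·4.23/0.0696 + 1.9]·(1030·1.475²/2) = [2.48 + 1.9]·1120 = 4907 Pa.
ΔP = 4907 Pa = 4.91 kPa.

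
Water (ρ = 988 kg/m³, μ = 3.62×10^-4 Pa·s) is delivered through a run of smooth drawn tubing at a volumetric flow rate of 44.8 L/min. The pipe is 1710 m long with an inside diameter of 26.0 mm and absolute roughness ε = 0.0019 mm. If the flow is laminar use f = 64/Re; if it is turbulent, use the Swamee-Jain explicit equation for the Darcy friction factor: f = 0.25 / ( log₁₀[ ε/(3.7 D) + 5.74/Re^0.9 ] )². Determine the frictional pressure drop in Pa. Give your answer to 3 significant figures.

Q = 44.8 L/min = 44.8/60000 = 0.0007467 m³/s.
Cross-sectional area A = πD²/4 = π(0.026)²/4 = 0.0005309 m²; mean velocity V = Q/A = 0.0007467/0.0005309 = 1.406 m/s.
Reynolds number Re = ρVD/μ = 988 · 1.406 · 0.026 / 0.000362 = 9.98e+04.
Re > 4000 → turbulent. Relative roughness ε/D = 1.9e-06/0.026 = 7.31e-05. Swamee-Jain: f = 0.25/(log₁₀[7.31e-05/3.7 + 5.74/9.98e+04^0.9])² = 0.25/(log₁₀[1.98e-05 + 0.000182])² = 0.25/(-3.696)² = 0.01831.
Darcy-Weisbach: ΔP = f(L/D)(ρV²/2) = 0.01831·(1710/0.026)·(988·1.406²/2) = 0.01831·6.577e+04·977 = 1.176e+06 Pa.

ΔP ≈ 1.18×10^6 Pa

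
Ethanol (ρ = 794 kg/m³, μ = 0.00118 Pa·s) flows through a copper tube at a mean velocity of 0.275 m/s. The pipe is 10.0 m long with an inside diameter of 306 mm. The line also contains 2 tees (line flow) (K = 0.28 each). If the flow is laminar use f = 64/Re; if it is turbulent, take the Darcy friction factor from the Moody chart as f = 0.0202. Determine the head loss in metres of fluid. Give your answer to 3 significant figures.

Reynolds number Re = ρVD/μ = 794 · 0.275 · 0.306 / 0.00118 = 5.662e+04.
Re > 4000 → turbulent; use the Moody-chart value f = 0.0202.
Total minor-loss coefficient ΣK = 2·0.28 = 0.56.
ΔP = [f·L/D + ΣK]·(ρV²/2) = [0.0202·10/0.306 + 0.56]·(794·0.275²/2) = [0.6601 + 0.56]·30.02 = 36.63 Pa.
Head loss h_f = ΔP/(ρg) = 36.63/(794·9.81) = 0.00470 m.

h_f ≈ 0.00470 m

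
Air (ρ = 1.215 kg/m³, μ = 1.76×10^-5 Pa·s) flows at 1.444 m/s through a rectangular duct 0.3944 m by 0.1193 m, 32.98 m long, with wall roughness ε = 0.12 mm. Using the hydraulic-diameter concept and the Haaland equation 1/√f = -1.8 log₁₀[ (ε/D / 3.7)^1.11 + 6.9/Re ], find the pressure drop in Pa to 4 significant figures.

Hydraulic diameter D_h = 4A/P = 4·(0.3944·0.1193)/(2·(0.3944+0.1193)) = 0.1882/1.027 = 0.1832 m.
Re = ρVD_h/μ = 1.215·1.444·0.1832/1.76e-05 = 1.826e+04.
ε/D_h = 0.00012/0.1832 = 0.000655; Haaland gives 1/√f = -1.8 log₁₀[6.84e-05+0.000378] = 6.031, so f = 0.0275.
ΔP = f(L/D_h)(ρV²/2) = 0.0275·32.98/0.1832·1.267 = 6.271 Pa.

ΔP ≈ 6.271 Pa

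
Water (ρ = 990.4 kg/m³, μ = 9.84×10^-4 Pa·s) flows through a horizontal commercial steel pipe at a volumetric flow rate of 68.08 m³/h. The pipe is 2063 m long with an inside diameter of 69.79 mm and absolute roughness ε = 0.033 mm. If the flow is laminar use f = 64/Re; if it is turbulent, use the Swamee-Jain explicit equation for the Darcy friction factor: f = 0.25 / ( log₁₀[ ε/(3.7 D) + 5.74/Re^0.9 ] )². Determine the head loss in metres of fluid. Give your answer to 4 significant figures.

Q = 68.08 m³/h = 68.08/3600 = 0.01891 m³/s.
Cross-sectional area A = πD²/4 = π(0.06979)²/4 = 0.003825 m²; mean velocity V = Q/A = 0.01891/0.003825 = 4.944 m/s.
Reynolds number Re = ρVD/μ = 990.4 · 4.944 · 0.06979 / 0.000984 = 3.473e+05.
Re > 4000 → turbulent. Relative roughness ε/D = 3.3e-05/0.06979 = 0.000473. Swamee-Jain: f = 0.25/(log₁₀[0.000473/3.7 + 5.74/3.473e+05^0.9])² = 0.25/(log₁₀[0.000128 + 5.92e-05])² = 0.25/(-3.728)² = 0.01799.
Darcy-Weisbach: ΔP = f(L/D)(ρV²/2) = 0.01799·(2063/0.06979)·(990.4·4.944²/2) = 0.01799·2.956e+04·1.21e+04 = 6.435e+06 Pa.
Head loss h_f = ΔP/(ρg) = 6.435e+06/(990.4·9.81) = 662.3 m.

h_f ≈ 662.3 m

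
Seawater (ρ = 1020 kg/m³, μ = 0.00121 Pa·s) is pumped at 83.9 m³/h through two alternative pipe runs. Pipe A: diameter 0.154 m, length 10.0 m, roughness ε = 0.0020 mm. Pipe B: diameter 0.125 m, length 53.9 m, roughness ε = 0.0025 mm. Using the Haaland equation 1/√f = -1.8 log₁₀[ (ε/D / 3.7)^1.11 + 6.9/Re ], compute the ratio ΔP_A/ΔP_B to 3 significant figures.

ΔP_A/ΔP_B ≈ 0.0678

Pipe A: V = Q/A = 0.02331/0.01863 = 1.251 m/s; Re = 1.624e+05; ε/D = 1.3e-05; Haaland → f = 0.01621; ΔP_A = f(L/D)(ρV²/2) = 840.6 Pa.
Pipe B: V = Q/A = 0.02331/0.01227 = 1.899 m/s; Re = 2.001e+05; ε/D = 2e-05; Haaland → f = 0.01562; ΔP_B = f(L/D)(ρV²/2) = 1.239e+04 Pa.
ΔP_A/ΔP_B = 840.6/1.239e+04 = 0.0678.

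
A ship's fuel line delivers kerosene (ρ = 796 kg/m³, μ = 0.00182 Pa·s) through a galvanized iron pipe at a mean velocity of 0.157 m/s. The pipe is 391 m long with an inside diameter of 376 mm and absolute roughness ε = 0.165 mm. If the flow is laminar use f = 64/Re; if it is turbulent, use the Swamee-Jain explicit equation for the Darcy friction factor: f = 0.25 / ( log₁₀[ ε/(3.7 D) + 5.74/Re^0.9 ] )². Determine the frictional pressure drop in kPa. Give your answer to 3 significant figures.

ΔP ≈ 0.259 kPa

Reynolds number Re = ρVD/μ = 796 · 0.157 · 0.376 / 0.00182 = 2.582e+04.
Re > 4000 → turbulent. Relative roughness ε/D = 0.000165/0.376 = 0.000439. Swamee-Jain: f = 0.25/(log₁₀[0.000439/3.7 + 5.74/2.582e+04^0.9])² = 0.25/(log₁₀[0.000119 + 0.000614])² = 0.25/(-3.135)² = 0.02543.
Darcy-Weisbach: ΔP = f(L/D)(ρV²/2) = 0.02543·(391/0.376)·(796·0.157²/2) = 0.02543·1040·9.81 = 259.5 Pa.
ΔP = 259.5 Pa = 0.259 kPa.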